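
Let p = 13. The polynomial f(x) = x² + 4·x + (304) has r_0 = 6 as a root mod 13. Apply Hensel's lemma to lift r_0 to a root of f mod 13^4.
r_3 = 9743 (mod 28561)

Hensel: r_{i+1} = r_i − f(r_i)·(f′(r_i))^{-1} mod 13^{i+2}, f′(x) = 2x + 4. Iterate:
  r_0 = 6 (mod 13)
  r_1 = 110 (mod 169)
  r_2 = 955 (mod 2197)
  r_3 = 9743 (mod 28561)
Final: r = 9743 satisfies f(r) ≡ 0 mod 13^4.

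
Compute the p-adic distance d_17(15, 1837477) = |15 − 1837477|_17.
d_17(15, 1837477) = 1/83521

Step 1 — x − y = 15 − 1837477 = -1837462. Step 2 — v_17(-1837462) = 4 (factor: -1837462 = −(17^4 · 22); the sign does not affect v_p). Step 3 — |x − y|_17 = 17^{-4} = 1/83521.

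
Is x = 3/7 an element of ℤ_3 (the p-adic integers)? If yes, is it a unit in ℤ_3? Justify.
x ∈ ℤ_3 but not a unit; v_3(x) = 1 > 0

ℤ_3 = {x ∈ ℚ_3 : v_3(x) ≥ 0} and ℤ_3^× = {x ∈ ℤ_3 : v_3(x) = 0}. Here v_3(3/7) = v_3(num) − v_3(den) = 1; compare against these criteria.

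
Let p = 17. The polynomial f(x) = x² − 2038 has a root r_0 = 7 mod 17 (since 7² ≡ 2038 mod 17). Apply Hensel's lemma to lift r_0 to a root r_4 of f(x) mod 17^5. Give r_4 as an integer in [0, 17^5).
r_4 = 628497 (mod 1419857)

Hensel's recurrence: r_{i+1} = r_i − f(r_i)·(f′(r_i))^{-1} mod 17^{i+2}, with f′(x) = 2x. Iterate:
  r_0 = 7 (mod 17)
  r_1 = 211 (mod 289)
  r_2 = 4546 (mod 4913)
  r_3 = 43850 (mod 83521)
  r_4 = 628497 (mod 1419857)
Final: r_4 = 628497, and one checks f(r_4) ≡ 0 mod 17^5.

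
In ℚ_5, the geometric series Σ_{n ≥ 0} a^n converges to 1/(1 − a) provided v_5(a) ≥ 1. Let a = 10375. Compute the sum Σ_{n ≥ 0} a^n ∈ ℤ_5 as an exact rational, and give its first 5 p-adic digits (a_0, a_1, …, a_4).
Σ a^n = 1/(1 − a) = -1/10374;  first 5 digits = (1, 0, 0, 3, 1)

v_5(a) = 3 ≥ 1, so the series converges in ℤ_5 to 1/(1 − a) = 1/(1 − 10375) = -1/10374. Expand this rational in ℤ_5: compute digits iteratively via d_i = x_i mod 5, x_{i+1} = (x_i − d_i)/5. The first 5 digits are (1, 0, 0, 3, 1).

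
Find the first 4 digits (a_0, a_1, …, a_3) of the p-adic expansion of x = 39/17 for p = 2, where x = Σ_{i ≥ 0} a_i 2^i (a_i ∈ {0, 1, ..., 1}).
(a_0, …, a_3) = (1, 1, 1, 0)

v_2(39/17) = 0 (numerator and denominator both coprime to 2), so x ∈ ℤ_2^×. Compute digits iteratively via a_i = x_i mod 2, x_{i+1} = (x_i − a_i)/2, with x_0 = x:
  x_0 = 39/17;  a_0 = 1;  x_1 = (x_0 − 1)/2 = 11/17
  x_1 = 11/17;  a_1 = 1;  x_2 = (x_1 − 1)/2 = -3/17
  x_2 = -3/17;  a_2 = 1;  x_3 = (x_2 − 1)/2 = -10/17
  x_3 = -10/17;  a_3 = 0;  x_4 = (x_3 − 0)/2 = -5/17
Digits: (1, 1, 1, 0).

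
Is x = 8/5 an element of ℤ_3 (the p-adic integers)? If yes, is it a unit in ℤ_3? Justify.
x ∈ ℤ_3^× (unit); v_3(x) = 0

ℤ_3 = {x ∈ ℚ_3 : v_3(x) ≥ 0} and ℤ_3^× = {x ∈ ℤ_3 : v_3(x) = 0}. Here v_3(8/5) = v_3(num) − v_3(den) = 0; compare against these criteria.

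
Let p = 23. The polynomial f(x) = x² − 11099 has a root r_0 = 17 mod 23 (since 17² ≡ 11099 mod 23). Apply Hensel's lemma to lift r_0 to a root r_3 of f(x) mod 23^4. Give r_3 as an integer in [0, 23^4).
r_3 = 236020 (mod 279841)

Hensel's recurrence: r_{i+1} = r_i − f(r_i)·(f′(r_i))^{-1} mod 23^{i+2}, with f′(x) = 2x. Iterate:
  r_0 = 17 (mod 23)
  r_1 = 86 (mod 529)
  r_2 = 4847 (mod 12167)
  r_3 = 236020 (mod 279841)
Final: r_3 = 236020, and one checks f(r_3) ≡ 0 mod 23^4.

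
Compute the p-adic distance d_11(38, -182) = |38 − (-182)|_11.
d_11(38, -182) = 1/11

Step 1 — x − y = 38 − (-182) = 220. Step 2 — v_11(220) = 1 (factor: 220 = (11^1 · 20); the sign does not affect v_p). Step 3 — |x − y|_11 = 11^{-1} = 1/11.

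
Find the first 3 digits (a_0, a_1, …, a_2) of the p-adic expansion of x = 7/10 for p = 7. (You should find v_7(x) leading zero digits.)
(a_0, …, a_2) = (0, 5, 0)

v_7(7/10) = 1, so a_0 = ... = a_0 = 0. Factor out: x = 7^1 · u with u = 1/10 a unit in ℤ_7. Expand u iteratively via a_{v+i} = u_i mod 7, u_{i+1} = (u_i − a_{v+i})/7:
  u_0 = 1/10;  a_1 = 5;  u_1 = (u_0 − 5)/7 = -7/10
  u_1 = -7/10;  a_2 = 0;  u_2 = (u_1 − 0)/7 = -1/10
Digits: (0, 5, 0).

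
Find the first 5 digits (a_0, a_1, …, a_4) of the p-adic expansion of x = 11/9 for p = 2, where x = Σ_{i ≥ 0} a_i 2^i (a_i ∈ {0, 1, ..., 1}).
(a_0, …, a_4) = (1, 1, 0, 0, 1)

v_2(11/9) = 0 (numerator and denominator both coprime to 2), so x ∈ ℤ_2^×. Compute digits iteratively via a_i = x_i mod 2, x_{i+1} = (x_i − a_i)/2, with x_0 = x:
  x_0 = 11/9;  a_0 = 1;  x_1 = (x_0 − 1)/2 = 1/9
  x_1 = 1/9;  a_1 = 1;  x_2 = (x_1 − 1)/2 = -4/9
  x_2 = -4/9;  a_2 = 0;  x_3 = (x_2 − 0)/2 = -2/9
  x_3 = -2/9;  a_3 = 0;  x_4 = (x_3 − 0)/2 = -1/9
  x_4 = -1/9;  a_4 = 1;  x_5 = (x_4 − 1)/2 = -5/9
Digits: (1, 1, 0, 0, 1).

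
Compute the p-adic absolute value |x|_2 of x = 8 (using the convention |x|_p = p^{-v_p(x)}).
|8|_2 = 1/8

Step 1 — compute v_2(x) by factoring powers of 2 out of the numerator and denominator: v_2(8) = 3. Step 2 — apply |x|_p = p^{-v_p(x)} = 2^{-3} = 1/8.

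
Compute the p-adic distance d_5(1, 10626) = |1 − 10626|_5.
d_5(1, 10626) = 1/625

Step 1 — x − y = 1 − 10626 = -10625. Step 2 — v_5(-10625) = 4 (factor: -10625 = −(5^4 · 17); the sign does not affect v_p). Step 3 — |x − y|_5 = 5^{-4} = 1/625.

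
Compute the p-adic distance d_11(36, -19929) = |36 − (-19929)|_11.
d_11(36, -19929) = 1/1331

Step 1 — x − y = 36 − (-19929) = 19965. Step 2 — v_11(19965) = 3 (factor: 19965 = (11^3 · 15); the sign does not affect v_p). Step 3 — |x − y|_11 = 11^{-3} = 1/1331.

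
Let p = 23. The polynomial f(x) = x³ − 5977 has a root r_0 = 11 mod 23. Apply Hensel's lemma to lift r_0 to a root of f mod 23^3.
r_2 = 4266 (mod 12167)

Hensel: r_{i+1} = r_i − f(r_i)/f′(r_i) mod 23^{i+2}, where f′(x) = 3x². Iterate:
  r_0 = 11 (mod 23)
  r_1 = 34 (mod 529)
  r_2 = 4266 (mod 12167)
Final: r = 4266 with f(r) ≡ 0 mod 23^3.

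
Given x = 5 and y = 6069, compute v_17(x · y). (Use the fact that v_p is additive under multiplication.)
v_17(30345) = 2

v_p(x) = 0 (factor: 5 = 17^0 · 5); v_p(y) = 2 (factor: 6069 = 17^2 · 21). Additivity: v_p(xy) = v_p(x) + v_p(y) = 0 + 2 = 2. (Direct check: xy = 30345 = 17^2 · (105).)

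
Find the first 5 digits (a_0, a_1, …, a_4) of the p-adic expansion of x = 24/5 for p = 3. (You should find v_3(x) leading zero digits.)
(a_0, …, a_4) = (0, 1, 2, 0, 1)

v_3(24/5) = 1, so a_0 = ... = a_0 = 0. Factor out: x = 3^1 · u with u = 8/5 a unit in ℤ_3. Expand u iteratively via a_{v+i} = u_i mod 3, u_{i+1} = (u_i − a_{v+i})/3:
  u_0 = 8/5;  a_1 = 1;  u_1 = (u_0 − 1)/3 = 1/5
  u_1 = 1/5;  a_2 = 2;  u_2 = (u_1 − 2)/3 = -3/5
  u_2 = -3/5;  a_3 = 0;  u_3 = (u_2 − 0)/3 = -1/5
  u_3 = -1/5;  a_4 = 1;  u_4 = (u_3 − 1)/3 = -2/5
Digits: (0, 1, 2, 0, 1).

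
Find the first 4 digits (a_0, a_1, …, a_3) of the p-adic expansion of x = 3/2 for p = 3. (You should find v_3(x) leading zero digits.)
(a_0, …, a_3) = (0, 2, 1, 1)

v_3(3/2) = 1, so a_0 = ... = a_0 = 0. Factor out: x = 3^1 · u with u = 1/2 a unit in ℤ_3. Expand u iteratively via a_{v+i} = u_i mod 3, u_{i+1} = (u_i − a_{v+i})/3:
  u_0 = 1/2;  a_1 = 2;  u_1 = (u_0 − 2)/3 = -1/2
  u_1 = -1/2;  a_2 = 1;  u_2 = (u_1 − 1)/3 = -1/2
  u_2 = -1/2;  a_3 = 1;  u_3 = (u_2 − 1)/3 = -1/2
Digits: (0, 2, 1, 1).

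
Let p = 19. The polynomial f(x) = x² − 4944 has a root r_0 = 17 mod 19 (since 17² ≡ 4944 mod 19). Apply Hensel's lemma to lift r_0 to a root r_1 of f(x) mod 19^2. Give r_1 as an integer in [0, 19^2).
r_1 = 207 (mod 361)

Hensel's recurrence: r_{i+1} = r_i − f(r_i)·(f′(r_i))^{-1} mod 19^{i+2}, with f′(x) = 2x. Iterate:
  r_0 = 17 (mod 19)
  r_1 = 207 (mod 361)
Final: r_1 = 207, and one checks f(r_1) ≡ 0 mod 19^2.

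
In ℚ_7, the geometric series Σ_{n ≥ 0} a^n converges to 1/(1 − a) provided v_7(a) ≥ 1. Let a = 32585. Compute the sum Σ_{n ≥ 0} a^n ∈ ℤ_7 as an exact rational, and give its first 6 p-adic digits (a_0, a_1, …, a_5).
Σ a^n = 1/(1 − a) = -1/32584;  first 6 digits = (1, 0, 0, 4, 6, 1)

v_7(a) = 3 ≥ 1, so the series converges in ℤ_7 to 1/(1 − a) = 1/(1 − 32585) = -1/32584. Expand this rational in ℤ_7: compute digits iteratively via d_i = x_i mod 7, x_{i+1} = (x_i − d_i)/7. The first 6 digits are (1, 0, 0, 4, 6, 1).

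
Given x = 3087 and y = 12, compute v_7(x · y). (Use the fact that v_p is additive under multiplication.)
v_7(37044) = 3

v_p(x) = 3 (factor: 3087 = 7^3 · 9); v_p(y) = 0 (factor: 12 = 7^0 · 12). Additivity: v_p(xy) = v_p(x) + v_p(y) = 3 + 0 = 3. (Direct check: xy = 37044 = 7^3 · (108).)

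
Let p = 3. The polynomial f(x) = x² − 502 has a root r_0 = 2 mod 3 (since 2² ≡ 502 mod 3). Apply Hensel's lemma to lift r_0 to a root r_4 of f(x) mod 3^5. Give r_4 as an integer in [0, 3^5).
r_4 = 239 (mod 243)

Hensel's recurrence: r_{i+1} = r_i − f(r_i)·(f′(r_i))^{-1} mod 3^{i+2}, with f′(x) = 2x. Iterate:
  r_0 = 2 (mod 3)
  r_1 = 5 (mod 9)
  r_2 = 23 (mod 27)
  r_3 = 77 (mod 81)
  r_4 = 239 (mod 243)
Final: r_4 = 239, and one checks f(r_4) ≡ 0 mod 3^5.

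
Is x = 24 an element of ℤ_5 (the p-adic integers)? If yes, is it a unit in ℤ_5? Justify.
x ∈ ℤ_5^× (unit); v_5(x) = 0

ℤ_5 = {x ∈ ℚ_5 : v_5(x) ≥ 0} and ℤ_5^× = {x ∈ ℤ_5 : v_5(x) = 0}. Here v_5(24) = v_5(num) − v_5(den) = 0; compare against these criteria.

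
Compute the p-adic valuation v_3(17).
v_3(17) = 0

v_3(n) is the largest exponent k such that 3^k divides n. Factor out: 17 = 3^0 · 17. (Sign doesn't affect v_p.) So v_3(17) = 0.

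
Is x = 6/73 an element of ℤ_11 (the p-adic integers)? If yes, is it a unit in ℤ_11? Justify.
x ∈ ℤ_11^× (unit); v_11(x) = 0

ℤ_11 = {x ∈ ℚ_11 : v_11(x) ≥ 0} and ℤ_11^× = {x ∈ ℤ_11 : v_11(x) = 0}. Here v_11(6/73) = v_11(num) − v_11(den) = 0; compare against these criteria.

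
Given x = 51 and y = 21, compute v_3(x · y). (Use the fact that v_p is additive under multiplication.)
v_3(1071) = 2

v_p(x) = 1 (factor: 51 = 3^1 · 17); v_p(y) = 1 (factor: 21 = 3^1 · 7). Additivity: v_p(xy) = v_p(x) + v_p(y) = 1 + 1 = 2. (Direct check: xy = 1071 = 3^2 · (119).)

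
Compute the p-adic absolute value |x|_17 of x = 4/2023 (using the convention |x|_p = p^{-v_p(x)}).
|4/2023|_17 = 289

Step 1 — compute v_17(x) by factoring powers of 17 out of the numerator and denominator: v_17(4/2023) = -2. Step 2 — apply |x|_p = p^{-v_p(x)} = 17^{2} = 289.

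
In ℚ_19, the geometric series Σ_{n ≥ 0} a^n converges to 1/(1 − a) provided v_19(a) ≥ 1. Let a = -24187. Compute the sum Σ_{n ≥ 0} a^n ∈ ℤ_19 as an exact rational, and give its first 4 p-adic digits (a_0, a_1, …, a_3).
Σ a^n = 1/(1 − a) = 1/24188;  first 4 digits = (1, 0, 9, 15)

v_19(a) = 2 ≥ 1, so the series converges in ℤ_19 to 1/(1 − a) = 1/(1 − (-24187)) = 1/24188. Expand this rational in ℤ_19: compute digits iteratively via d_i = x_i mod 19, x_{i+1} = (x_i − d_i)/19. The first 4 digits are (1, 0, 9, 15).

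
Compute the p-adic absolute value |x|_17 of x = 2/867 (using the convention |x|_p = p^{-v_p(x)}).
|2/867|_17 = 289

Step 1 — compute v_17(x) by factoring powers of 17 out of the numerator and denominator: v_17(2/867) = -2. Step 2 — apply |x|_p = p^{-v_p(x)} = 17^{2} = 289.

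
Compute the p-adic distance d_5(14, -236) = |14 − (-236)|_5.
d_5(14, -236) = 1/125

Step 1 — x − y = 14 − (-236) = 250. Step 2 — v_5(250) = 3 (factor: 250 = (5^3 · 2); the sign does not affect v_p). Step 3 — |x − y|_5 = 5^{-3} = 1/125.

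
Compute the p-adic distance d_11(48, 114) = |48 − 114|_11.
d_11(48, 114) = 1/11

Step 1 — x − y = 48 − 114 = -66. Step 2 — v_11(-66) = 1 (factor: -66 = −(11^1 · 6); the sign does not affect v_p). Step 3 — |x − y|_11 = 11^{-1} = 1/11.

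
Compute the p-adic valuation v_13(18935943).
v_13(18935943) = 5

v_13(n) is the largest exponent k such that 13^k divides n. Factor out: 18935943 = 13^5 · 51. (Sign doesn't affect v_p.) So v_13(18935943) = 5.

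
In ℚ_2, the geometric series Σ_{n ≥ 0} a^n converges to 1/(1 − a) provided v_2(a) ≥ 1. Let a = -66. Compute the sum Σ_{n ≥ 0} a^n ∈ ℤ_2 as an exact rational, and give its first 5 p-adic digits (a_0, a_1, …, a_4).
Σ a^n = 1/(1 − a) = 1/67;  first 5 digits = (1, 1, 0, 1, 0)

v_2(a) = 1 ≥ 1, so the series converges in ℤ_2 to 1/(1 − a) = 1/(1 − (-66)) = 1/67. Expand this rational in ℤ_2: compute digits iteratively via d_i = x_i mod 2, x_{i+1} = (x_i − d_i)/2. The first 5 digits are (1, 1, 0, 1, 0).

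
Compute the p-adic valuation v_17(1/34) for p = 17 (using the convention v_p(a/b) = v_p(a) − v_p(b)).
v_17(1/34) = -1

Factor powers of 17 from the numerator and denominator of the reduced fraction: 1 = 17^0 · 1 and 34 = 17^1 · 2. Apply v_p(a/b) = v_p(a) − v_p(b): v_17(1/34) = 0 − 1 = -1.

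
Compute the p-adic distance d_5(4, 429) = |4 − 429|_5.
d_5(4, 429) = 1/25

Step 1 — x − y = 4 − 429 = -425. Step 2 — v_5(-425) = 2 (factor: -425 = −(5^2 · 17); the sign does not affect v_p). Step 3 — |x − y|_5 = 5^{-2} = 1/25.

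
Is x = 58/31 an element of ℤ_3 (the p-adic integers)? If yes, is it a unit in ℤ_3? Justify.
x ∈ ℤ_3^× (unit); v_3(x) = 0

ℤ_3 = {x ∈ ℚ_3 : v_3(x) ≥ 0} and ℤ_3^× = {x ∈ ℤ_3 : v_3(x) = 0}. Here v_3(58/31) = v_3(num) − v_3(den) = 0; compare against these criteria.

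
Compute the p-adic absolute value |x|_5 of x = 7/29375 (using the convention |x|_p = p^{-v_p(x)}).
|7/29375|_5 = 625

Step 1 — compute v_5(x) by factoring powers of 5 out of the numerator and denominator: v_5(7/29375) = -4. Step 2 — apply |x|_p = p^{-v_p(x)} = 5^{4} = 625.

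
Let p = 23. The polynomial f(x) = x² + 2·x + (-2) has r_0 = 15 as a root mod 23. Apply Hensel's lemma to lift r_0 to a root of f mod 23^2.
r_1 = 222 (mod 529)

Hensel: r_{i+1} = r_i − f(r_i)·(f′(r_i))^{-1} mod 23^{i+2}, f′(x) = 2x + 2. Iterate:
  r_0 = 15 (mod 23)
  r_1 = 222 (mod 529)
Final: r = 222 satisfies f(r) ≡ 0 mod 23^2.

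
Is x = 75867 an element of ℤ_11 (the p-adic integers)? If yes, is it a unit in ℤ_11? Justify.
x ∈ ℤ_11 but not a unit; v_11(x) = 3 > 0

ℤ_11 = {x ∈ ℚ_11 : v_11(x) ≥ 0} and ℤ_11^× = {x ∈ ℤ_11 : v_11(x) = 0}. Here v_11(75867) = v_11(num) − v_11(den) = 3; compare against these criteria.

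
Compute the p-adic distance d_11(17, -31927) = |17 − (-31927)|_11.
d_11(17, -31927) = 1/1331

Step 1 — x − y = 17 − (-31927) = 31944. Step 2 — v_11(31944) = 3 (factor: 31944 = (11^3 · 24); the sign does not affect v_p). Step 3 — |x − y|_11 = 11^{-3} = 1/1331.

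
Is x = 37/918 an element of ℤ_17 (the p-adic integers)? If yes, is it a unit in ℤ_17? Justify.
x ∉ ℤ_17 (v_17(x) = -1 < 0)

ℤ_17 = {x ∈ ℚ_17 : v_17(x) ≥ 0} and ℤ_17^× = {x ∈ ℤ_17 : v_17(x) = 0}. Here v_17(37/918) = v_17(num) − v_17(den) = -1; compare against these criteria.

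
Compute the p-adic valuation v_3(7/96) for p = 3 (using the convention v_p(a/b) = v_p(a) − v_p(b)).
v_3(7/96) = -1

Factor powers of 3 from the numerator and denominator of the reduced fraction: 7 = 3^0 · 7 and 96 = 3^1 · 32. Apply v_p(a/b) = v_p(a) − v_p(b): v_3(7/96) = 0 − 1 = -1.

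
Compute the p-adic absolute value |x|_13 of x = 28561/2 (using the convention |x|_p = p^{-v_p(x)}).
|28561/2|_13 = 1/28561

Step 1 — compute v_13(x) by factoring powers of 13 out of the numerator and denominator: v_13(28561/2) = 4. Step 2 — apply |x|_p = p^{-v_p(x)} = 13^{-4} = 1/28561.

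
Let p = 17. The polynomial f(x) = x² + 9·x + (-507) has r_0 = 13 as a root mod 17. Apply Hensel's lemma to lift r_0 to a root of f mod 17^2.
r_1 = 234 (mod 289)

Hensel: r_{i+1} = r_i − f(r_i)·(f′(r_i))^{-1} mod 17^{i+2}, f′(x) = 2x + 9. Iterate:
  r_0 = 13 (mod 17)
  r_1 = 234 (mod 289)
Final: r = 234 satisfies f(r) ≡ 0 mod 17^2.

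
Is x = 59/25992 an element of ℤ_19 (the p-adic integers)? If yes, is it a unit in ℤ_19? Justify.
x ∉ ℤ_19 (v_19(x) = -2 < 0)

ℤ_19 = {x ∈ ℚ_19 : v_19(x) ≥ 0} and ℤ_19^× = {x ∈ ℤ_19 : v_19(x) = 0}. Here v_19(59/25992) = v_19(num) − v_19(den) = -2; compare against these criteria.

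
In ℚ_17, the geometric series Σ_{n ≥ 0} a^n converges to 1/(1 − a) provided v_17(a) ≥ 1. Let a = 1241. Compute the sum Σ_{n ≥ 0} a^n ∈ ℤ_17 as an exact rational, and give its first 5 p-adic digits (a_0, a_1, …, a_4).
Σ a^n = 1/(1 − a) = -1/1240;  first 5 digits = (1, 5, 12, 13, 15)

v_17(a) = 1 ≥ 1, so the series converges in ℤ_17 to 1/(1 − a) = 1/(1 − 1241) = -1/1240. Expand this rational in ℤ_17: compute digits iteratively via d_i = x_i mod 17, x_{i+1} = (x_i − d_i)/17. The first 5 digits are (1, 5, 12, 13, 15).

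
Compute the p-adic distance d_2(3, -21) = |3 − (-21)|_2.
d_2(3, -21) = 1/8

Step 1 — x − y = 3 − (-21) = 24. Step 2 — v_2(24) = 3 (factor: 24 = (2^3 · 3); the sign does not affect v_p). Step 3 — |x − y|_2 = 2^{-3} = 1/8.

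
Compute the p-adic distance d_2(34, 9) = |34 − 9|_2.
d_2(34, 9) = 1

Step 1 — x − y = 34 − 9 = 25. Step 2 — v_2(25) = 0 (factor: 25 = (2^0 · 25); the sign does not affect v_p). Step 3 — |x − y|_2 = 2^{0} = 1.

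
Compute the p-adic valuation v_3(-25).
v_3(-25) = 0

v_3(n) is the largest exponent k such that 3^k divides n. Factor out: -25 = -3^0 · 25. (Sign doesn't affect v_p.) So v_3(-25) = 0.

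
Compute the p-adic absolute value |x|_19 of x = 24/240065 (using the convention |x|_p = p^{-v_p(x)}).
|24/240065|_19 = 6859

Step 1 — compute v_19(x) by factoring powers of 19 out of the numerator and denominator: v_19(24/240065) = -3. Step 2 — apply |x|_p = p^{-v_p(x)} = 19^{3} = 6859.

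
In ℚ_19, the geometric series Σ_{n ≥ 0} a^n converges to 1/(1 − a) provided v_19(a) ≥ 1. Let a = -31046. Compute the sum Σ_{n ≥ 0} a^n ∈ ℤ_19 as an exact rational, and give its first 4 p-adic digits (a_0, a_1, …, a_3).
Σ a^n = 1/(1 − a) = 1/31047;  first 4 digits = (1, 0, 9, 14)

v_19(a) = 2 ≥ 1, so the series converges in ℤ_19 to 1/(1 − a) = 1/(1 − (-31046)) = 1/31047. Expand this rational in ℤ_19: compute digits iteratively via d_i = x_i mod 19, x_{i+1} = (x_i − d_i)/19. The first 4 digits are (1, 0, 9, 14).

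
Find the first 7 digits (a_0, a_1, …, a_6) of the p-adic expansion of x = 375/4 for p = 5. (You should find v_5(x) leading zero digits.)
(a_0, …, a_6) = (0, 0, 0, 2, 1, 1, 1)

v_5(375/4) = 3, so a_0 = ... = a_2 = 0. Factor out: x = 5^3 · u with u = 3/4 a unit in ℤ_5. Expand u iteratively via a_{v+i} = u_i mod 5, u_{i+1} = (u_i − a_{v+i})/5:
  u_0 = 3/4;  a_3 = 2;  u_1 = (u_0 − 2)/5 = -1/4
  u_1 = -1/4;  a_4 = 1;  u_2 = (u_1 − 1)/5 = -1/4
  u_2 = -1/4;  a_5 = 1;  u_3 = (u_2 − 1)/5 = -1/4
  u_3 = -1/4;  a_6 = 1;  u_4 = (u_3 − 1)/5 = -1/4
Digits: (0, 0, 0, 2, 1, 1, 1).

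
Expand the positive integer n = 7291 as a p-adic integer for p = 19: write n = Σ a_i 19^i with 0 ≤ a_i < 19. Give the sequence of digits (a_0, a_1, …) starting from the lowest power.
(a_0, a_1, …) = (14, 3, 1, 1)

Repeated division by 19 gives the digits low-to-high: 7291 = 14 + 3·19^1 + 1·19^2 + 1·19^3. Digit sequence: (14, 3, 1, 1).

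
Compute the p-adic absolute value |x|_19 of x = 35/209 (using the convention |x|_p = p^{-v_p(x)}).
|35/209|_19 = 19

Step 1 — compute v_19(x) by factoring powers of 19 out of the numerator and denominator: v_19(35/209) = -1. Step 2 — apply |x|_p = p^{-v_p(x)} = 19^{1} = 19.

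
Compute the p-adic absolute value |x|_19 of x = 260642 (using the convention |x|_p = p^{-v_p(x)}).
|260642|_19 = 1/130321

Step 1 — compute v_19(x) by factoring powers of 19 out of the numerator and denominator: v_19(260642) = 4. Step 2 — apply |x|_p = p^{-v_p(x)} = 19^{-4} = 1/130321.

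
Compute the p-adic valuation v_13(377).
v_13(377) = 1

v_13(n) is the largest exponent k such that 13^k divides n. Factor out: 377 = 13^1 · 29. (Sign doesn't affect v_p.) So v_13(377) = 1.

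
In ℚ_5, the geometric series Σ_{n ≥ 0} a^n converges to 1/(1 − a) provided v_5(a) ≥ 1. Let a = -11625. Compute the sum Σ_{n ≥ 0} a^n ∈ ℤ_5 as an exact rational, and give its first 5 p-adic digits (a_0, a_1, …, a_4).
Σ a^n = 1/(1 − a) = 1/11626;  first 5 digits = (1, 0, 0, 2, 1)

v_5(a) = 3 ≥ 1, so the series converges in ℤ_5 to 1/(1 − a) = 1/(1 − (-11625)) = 1/11626. Expand this rational in ℤ_5: compute digits iteratively via d_i = x_i mod 5, x_{i+1} = (x_i − d_i)/5. The first 5 digits are (1, 0, 0, 2, 1).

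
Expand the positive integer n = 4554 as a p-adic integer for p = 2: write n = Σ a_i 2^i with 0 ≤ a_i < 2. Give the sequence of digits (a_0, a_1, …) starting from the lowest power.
(a_0, a_1, …) = (0, 1, 0, 1, 0, 0, 1, 1, 1, 0, 0, 0, 1)

Repeated division by 2 gives the digits low-to-high: 4554 = 1·2^1 + 1·2^3 + 1·2^6 + 1·2^7 + 1·2^8 + 1·2^12. Digit sequence: (0, 1, 0, 1, 0, 0, 1, 1, 1, 0, 0, 0, 1).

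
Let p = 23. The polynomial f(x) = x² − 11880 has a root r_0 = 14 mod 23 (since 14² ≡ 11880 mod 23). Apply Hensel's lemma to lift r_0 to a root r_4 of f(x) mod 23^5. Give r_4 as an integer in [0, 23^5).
r_4 = 517491 (mod 6436343)

Hensel's recurrence: r_{i+1} = r_i − f(r_i)·(f′(r_i))^{-1} mod 23^{i+2}, with f′(x) = 2x. Iterate:
  r_0 = 14 (mod 23)
  r_1 = 129 (mod 529)
  r_2 = 6477 (mod 12167)
  r_3 = 237650 (mod 279841)
  r_4 = 517491 (mod 6436343)
Final: r_4 = 517491, and one checks f(r_4) ≡ 0 mod 23^5.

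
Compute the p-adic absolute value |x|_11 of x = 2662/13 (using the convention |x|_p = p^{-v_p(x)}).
|2662/13|_11 = 1/1331

Step 1 — compute v_11(x) by factoring powers of 11 out of the numerator and denominator: v_11(2662/13) = 3. Step 2 — apply |x|_p = p^{-v_p(x)} = 11^{-3} = 1/1331.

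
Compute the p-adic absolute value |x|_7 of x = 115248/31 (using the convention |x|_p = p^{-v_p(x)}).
|115248/31|_7 = 1/2401

Step 1 — compute v_7(x) by factoring powers of 7 out of the numerator and denominator: v_7(115248/31) = 4. Step 2 — apply |x|_p = p^{-v_p(x)} = 7^{-4} = 1/2401.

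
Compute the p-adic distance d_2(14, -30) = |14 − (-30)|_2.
d_2(14, -30) = 1/4

Step 1 — x − y = 14 − (-30) = 44. Step 2 — v_2(44) = 2 (factor: 44 = (2^2 · 11); the sign does not affect v_p). Step 3 — |x − y|_2 = 2^{-2} = 1/4.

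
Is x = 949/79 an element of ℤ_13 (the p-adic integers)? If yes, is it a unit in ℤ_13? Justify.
x ∈ ℤ_13 but not a unit; v_13(x) = 1 > 0

ℤ_13 = {x ∈ ℚ_13 : v_13(x) ≥ 0} and ℤ_13^× = {x ∈ ℤ_13 : v_13(x) = 0}. Here v_13(949/79) = v_13(num) − v_13(den) = 1; compare against these criteria.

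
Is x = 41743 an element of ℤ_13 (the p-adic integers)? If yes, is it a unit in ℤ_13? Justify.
x ∈ ℤ_13 but not a unit; v_13(x) = 3 > 0

ℤ_13 = {x ∈ ℚ_13 : v_13(x) ≥ 0} and ℤ_13^× = {x ∈ ℤ_13 : v_13(x) = 0}. Here v_13(41743) = v_13(num) − v_13(den) = 3; compare against these criteria.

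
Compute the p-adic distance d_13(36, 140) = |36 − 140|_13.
d_13(36, 140) = 1/13

Step 1 — x − y = 36 − 140 = -104. Step 2 — v_13(-104) = 1 (factor: -104 = −(13^1 · 8); the sign does not affect v_p). Step 3 — |x − y|_13 = 13^{-1} = 1/13.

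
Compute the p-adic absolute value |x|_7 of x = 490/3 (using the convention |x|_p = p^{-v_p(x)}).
|490/3|_7 = 1/49

Step 1 — compute v_7(x) by factoring powers of 7 out of the numerator and denominator: v_7(490/3) = 2. Step 2 — apply |x|_p = p^{-v_p(x)} = 7^{-2} = 1/49.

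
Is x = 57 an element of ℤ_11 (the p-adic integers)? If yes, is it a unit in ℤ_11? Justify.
x ∈ ℤ_11^× (unit); v_11(x) = 0

ℤ_11 = {x ∈ ℚ_11 : v_11(x) ≥ 0} and ℤ_11^× = {x ∈ ℤ_11 : v_11(x) = 0}. Here v_11(57) = v_11(num) − v_11(den) = 0; compare against these criteria.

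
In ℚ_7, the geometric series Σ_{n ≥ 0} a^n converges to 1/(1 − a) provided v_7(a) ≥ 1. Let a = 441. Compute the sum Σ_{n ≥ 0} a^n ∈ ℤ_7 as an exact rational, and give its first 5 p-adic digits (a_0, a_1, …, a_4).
Σ a^n = 1/(1 − a) = -1/440;  first 5 digits = (1, 0, 2, 1, 4)

v_7(a) = 2 ≥ 1, so the series converges in ℤ_7 to 1/(1 − a) = 1/(1 − 441) = -1/440. Expand this rational in ℤ_7: compute digits iteratively via d_i = x_i mod 7, x_{i+1} = (x_i − d_i)/7. The first 5 digits are (1, 0, 2, 1, 4).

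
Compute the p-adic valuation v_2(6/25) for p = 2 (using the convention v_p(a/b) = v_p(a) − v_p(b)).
v_2(6/25) = 1

Factor powers of 2 from the numerator and denominator of the reduced fraction: 6 = 2^1 · 3 and 25 = 2^0 · 25. Apply v_p(a/b) = v_p(a) − v_p(b): v_2(6/25) = 1 − 0 = 1.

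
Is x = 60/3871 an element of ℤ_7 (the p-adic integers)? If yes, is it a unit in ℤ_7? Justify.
x ∉ ℤ_7 (v_7(x) = -2 < 0)

ℤ_7 = {x ∈ ℚ_7 : v_7(x) ≥ 0} and ℤ_7^× = {x ∈ ℤ_7 : v_7(x) = 0}. Here v_7(60/3871) = v_7(num) − v_7(den) = -2; compare against these criteria.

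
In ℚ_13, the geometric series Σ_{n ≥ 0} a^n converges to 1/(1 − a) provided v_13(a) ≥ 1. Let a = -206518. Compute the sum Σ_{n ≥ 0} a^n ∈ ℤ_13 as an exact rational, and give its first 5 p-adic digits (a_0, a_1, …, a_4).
Σ a^n = 1/(1 − a) = 1/206519;  first 5 digits = (1, 0, 0, 10, 5)

v_13(a) = 3 ≥ 1, so the series converges in ℤ_13 to 1/(1 − a) = 1/(1 − (-206518)) = 1/206519. Expand this rational in ℤ_13: compute digits iteratively via d_i = x_i mod 13, x_{i+1} = (x_i − d_i)/13. The first 5 digits are (1, 0, 0, 10, 5).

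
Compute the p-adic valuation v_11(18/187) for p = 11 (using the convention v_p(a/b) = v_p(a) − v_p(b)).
v_11(18/187) = -1

Factor powers of 11 from the numerator and denominator of the reduced fraction: 18 = 11^0 · 18 and 187 = 11^1 · 17. Apply v_p(a/b) = v_p(a) − v_p(b): v_11(18/187) = 0 − 1 = -1.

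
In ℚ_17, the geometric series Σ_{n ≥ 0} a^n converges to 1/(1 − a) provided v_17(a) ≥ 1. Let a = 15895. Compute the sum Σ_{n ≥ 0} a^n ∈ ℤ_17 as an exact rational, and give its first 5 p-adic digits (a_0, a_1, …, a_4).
Σ a^n = 1/(1 − a) = -1/15894;  first 5 digits = (1, 0, 4, 3, 16)

v_17(a) = 2 ≥ 1, so the series converges in ℤ_17 to 1/(1 − a) = 1/(1 − 15895) = -1/15894. Expand this rational in ℤ_17: compute digits iteratively via d_i = x_i mod 17, x_{i+1} = (x_i − d_i)/17. The first 5 digits are (1, 0, 4, 3, 16).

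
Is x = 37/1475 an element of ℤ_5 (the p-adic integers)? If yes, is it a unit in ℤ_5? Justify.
x ∉ ℤ_5 (v_5(x) = -2 < 0)

ℤ_5 = {x ∈ ℚ_5 : v_5(x) ≥ 0} and ℤ_5^× = {x ∈ ℤ_5 : v_5(x) = 0}. Here v_5(37/1475) = v_5(num) − v_5(den) = -2; compare against these criteria.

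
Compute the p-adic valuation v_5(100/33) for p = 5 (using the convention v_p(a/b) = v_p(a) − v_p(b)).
v_5(100/33) = 2

Factor powers of 5 from the numerator and denominator of the reduced fraction: 100 = 5^2 · 4 and 33 = 5^0 · 33. Apply v_p(a/b) = v_p(a) − v_p(b): v_5(100/33) = 2 − 0 = 2.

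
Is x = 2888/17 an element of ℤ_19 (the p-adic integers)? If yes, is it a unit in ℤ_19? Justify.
x ∈ ℤ_19 but not a unit; v_19(x) = 2 > 0

ℤ_19 = {x ∈ ℚ_19 : v_19(x) ≥ 0} and ℤ_19^× = {x ∈ ℤ_19 : v_19(x) = 0}. Here v_19(2888/17) = v_19(num) − v_19(den) = 2; compare against these criteria.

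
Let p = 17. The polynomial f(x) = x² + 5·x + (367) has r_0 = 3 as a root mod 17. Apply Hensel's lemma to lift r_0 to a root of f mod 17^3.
r_2 = 2621 (mod 4913)

Hensel: r_{i+1} = r_i − f(r_i)·(f′(r_i))^{-1} mod 17^{i+2}, f′(x) = 2x + 5. Iterate:
  r_0 = 3 (mod 17)
  r_1 = 20 (mod 289)
  r_2 = 2621 (mod 4913)
Final: r = 2621 satisfies f(r) ≡ 0 mod 17^3.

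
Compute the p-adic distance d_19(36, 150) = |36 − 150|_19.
d_19(36, 150) = 1/19

Step 1 — x − y = 36 − 150 = -114. Step 2 — v_19(-114) = 1 (factor: -114 = −(19^1 · 6); the sign does not affect v_p). Step 3 — |x − y|_19 = 19^{-1} = 1/19.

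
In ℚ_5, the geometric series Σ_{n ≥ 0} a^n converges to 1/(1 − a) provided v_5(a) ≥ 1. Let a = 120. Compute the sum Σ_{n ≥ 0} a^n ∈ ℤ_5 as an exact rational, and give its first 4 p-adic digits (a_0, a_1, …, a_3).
Σ a^n = 1/(1 − a) = -1/119;  first 4 digits = (1, 4, 0, 0)

v_5(a) = 1 ≥ 1, so the series converges in ℤ_5 to 1/(1 − a) = 1/(1 − 120) = -1/119. Expand this rational in ℤ_5: compute digits iteratively via d_i = x_i mod 5, x_{i+1} = (x_i − d_i)/5. The first 4 digits are (1, 4, 0, 0).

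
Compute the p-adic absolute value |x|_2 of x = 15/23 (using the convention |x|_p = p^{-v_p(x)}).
|15/23|_2 = 1

Step 1 — compute v_2(x) by factoring powers of 2 out of the numerator and denominator: v_2(15/23) = 0. Step 2 — apply |x|_p = p^{-v_p(x)} = 2^{0} = 1.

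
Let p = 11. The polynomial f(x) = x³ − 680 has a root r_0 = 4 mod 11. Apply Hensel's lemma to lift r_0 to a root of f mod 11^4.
r_3 = 7176 (mod 14641)

Hensel: r_{i+1} = r_i − f(r_i)/f′(r_i) mod 11^{i+2}, where f′(x) = 3x². Iterate:
  r_0 = 4 (mod 11)
  r_1 = 37 (mod 121)
  r_2 = 521 (mod 1331)
  r_3 = 7176 (mod 14641)
Final: r = 7176 with f(r) ≡ 0 mod 11^4.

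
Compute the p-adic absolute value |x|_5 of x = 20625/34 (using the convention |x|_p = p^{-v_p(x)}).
|20625/34|_5 = 1/625

Step 1 — compute v_5(x) by factoring powers of 5 out of the numerator and denominator: v_5(20625/34) = 4. Step 2 — apply |x|_p = p^{-v_p(x)} = 5^{-4} = 1/625.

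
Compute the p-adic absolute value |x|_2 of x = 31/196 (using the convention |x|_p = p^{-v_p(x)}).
|31/196|_2 = 4

Step 1 — compute v_2(x) by factoring powers of 2 out of the numerator and denominator: v_2(31/196) = -2. Step 2 — apply |x|_p = p^{-v_p(x)} = 2^{2} = 4.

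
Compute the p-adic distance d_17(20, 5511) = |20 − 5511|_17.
d_17(20, 5511) = 1/289

Step 1 — x − y = 20 − 5511 = -5491. Step 2 — v_17(-5491) = 2 (factor: -5491 = −(17^2 · 19); the sign does not affect v_p). Step 3 — |x − y|_17 = 17^{-2} = 1/289.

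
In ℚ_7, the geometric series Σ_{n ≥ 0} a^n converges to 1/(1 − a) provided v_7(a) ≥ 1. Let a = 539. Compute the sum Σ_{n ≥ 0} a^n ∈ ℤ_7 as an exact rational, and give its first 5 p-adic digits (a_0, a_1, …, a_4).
Σ a^n = 1/(1 − a) = -1/538;  first 5 digits = (1, 0, 4, 1, 2)

v_7(a) = 2 ≥ 1, so the series converges in ℤ_7 to 1/(1 − a) = 1/(1 − 539) = -1/538. Expand this rational in ℤ_7: compute digits iteratively via d_i = x_i mod 7, x_{i+1} = (x_i − d_i)/7. The first 5 digits are (1, 0, 4, 1, 2).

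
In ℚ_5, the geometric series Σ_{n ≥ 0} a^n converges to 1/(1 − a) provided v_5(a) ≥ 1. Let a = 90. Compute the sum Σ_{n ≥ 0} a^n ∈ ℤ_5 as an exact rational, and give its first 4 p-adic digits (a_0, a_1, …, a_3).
Σ a^n = 1/(1 − a) = -1/89;  first 4 digits = (1, 3, 2, 2)

v_5(a) = 1 ≥ 1, so the series converges in ℤ_5 to 1/(1 − a) = 1/(1 − 90) = -1/89. Expand this rational in ℤ_5: compute digits iteratively via d_i = x_i mod 5, x_{i+1} = (x_i − d_i)/5. The first 4 digits are (1, 3, 2, 2).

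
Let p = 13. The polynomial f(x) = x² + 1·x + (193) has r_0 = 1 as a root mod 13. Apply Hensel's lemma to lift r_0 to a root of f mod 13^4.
r_3 = 16836 (mod 28561)

Hensel: r_{i+1} = r_i − f(r_i)·(f′(r_i))^{-1} mod 13^{i+2}, f′(x) = 2x + 1. Iterate:
  r_0 = 1 (mod 13)
  r_1 = 105 (mod 169)
  r_2 = 1457 (mod 2197)
  r_3 = 16836 (mod 28561)
Final: r = 16836 satisfies f(r) ≡ 0 mod 13^4.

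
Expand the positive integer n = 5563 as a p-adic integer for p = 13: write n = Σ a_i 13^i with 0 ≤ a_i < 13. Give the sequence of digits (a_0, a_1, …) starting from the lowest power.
(a_0, a_1, …) = (12, 11, 6, 2)

Repeated division by 13 gives the digits low-to-high: 5563 = 12 + 11·13^1 + 6·13^2 + 2·13^3. Digit sequence: (12, 11, 6, 2).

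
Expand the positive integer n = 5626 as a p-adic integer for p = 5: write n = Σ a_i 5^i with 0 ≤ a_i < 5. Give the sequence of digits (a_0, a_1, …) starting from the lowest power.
(a_0, a_1, …) = (1, 0, 0, 0, 4, 1)

Repeated division by 5 gives the digits low-to-high: 5626 = 1 + 4·5^4 + 1·5^5. Digit sequence: (1, 0, 0, 0, 4, 1).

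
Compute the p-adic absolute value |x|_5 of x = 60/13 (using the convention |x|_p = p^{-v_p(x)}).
|60/13|_5 = 1/5

Step 1 — compute v_5(x) by factoring powers of 5 out of the numerator and denominator: v_5(60/13) = 1. Step 2 — apply |x|_p = p^{-v_p(x)} = 5^{-1} = 1/5.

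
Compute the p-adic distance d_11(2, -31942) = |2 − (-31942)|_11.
d_11(2, -31942) = 1/1331

Step 1 — x − y = 2 − (-31942) = 31944. Step 2 — v_11(31944) = 3 (factor: 31944 = (11^3 · 24); the sign does not affect v_p). Step 3 — |x − y|_11 = 11^{-3} = 1/1331.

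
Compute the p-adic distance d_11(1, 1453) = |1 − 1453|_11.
d_11(1, 1453) = 1/121

Step 1 — x − y = 1 − 1453 = -1452. Step 2 — v_11(-1452) = 2 (factor: -1452 = −(11^2 · 12); the sign does not affect v_p). Step 3 — |x − y|_11 = 11^{-2} = 1/121.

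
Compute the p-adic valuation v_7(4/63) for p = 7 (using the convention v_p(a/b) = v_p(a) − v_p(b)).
v_7(4/63) = -1

Factor powers of 7 from the numerator and denominator of the reduced fraction: 4 = 7^0 · 4 and 63 = 7^1 · 9. Apply v_p(a/b) = v_p(a) − v_p(b): v_7(4/63) = 0 − 1 = -1.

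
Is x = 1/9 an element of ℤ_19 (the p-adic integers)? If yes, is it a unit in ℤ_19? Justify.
x ∈ ℤ_19^× (unit); v_19(x) = 0

ℤ_19 = {x ∈ ℚ_19 : v_19(x) ≥ 0} and ℤ_19^× = {x ∈ ℤ_19 : v_19(x) = 0}. Here v_19(1/9) = v_19(num) − v_19(den) = 0; compare against these criteria.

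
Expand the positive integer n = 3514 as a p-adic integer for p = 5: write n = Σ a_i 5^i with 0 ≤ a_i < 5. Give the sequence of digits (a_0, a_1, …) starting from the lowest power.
(a_0, a_1, …) = (4, 2, 0, 3, 0, 1)

Repeated division by 5 gives the digits low-to-high: 3514 = 4 + 2·5^1 + 3·5^3 + 1·5^5. Digit sequence: (4, 2, 0, 3, 0, 1).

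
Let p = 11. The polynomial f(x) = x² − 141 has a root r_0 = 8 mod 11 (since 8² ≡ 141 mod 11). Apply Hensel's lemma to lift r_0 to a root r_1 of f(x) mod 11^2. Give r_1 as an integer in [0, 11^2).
r_1 = 96 (mod 121)

Hensel's recurrence: r_{i+1} = r_i − f(r_i)·(f′(r_i))^{-1} mod 11^{i+2}, with f′(x) = 2x. Iterate:
  r_0 = 8 (mod 11)
  r_1 = 96 (mod 121)
Final: r_1 = 96, and one checks f(r_1) ≡ 0 mod 11^2.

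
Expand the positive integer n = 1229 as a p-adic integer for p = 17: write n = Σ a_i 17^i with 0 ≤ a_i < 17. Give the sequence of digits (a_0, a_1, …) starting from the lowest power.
(a_0, a_1, …) = (5, 4, 4)

Repeated division by 17 gives the digits low-to-high: 1229 = 5 + 4·17^1 + 4·17^2. Digit sequence: (5, 4, 4).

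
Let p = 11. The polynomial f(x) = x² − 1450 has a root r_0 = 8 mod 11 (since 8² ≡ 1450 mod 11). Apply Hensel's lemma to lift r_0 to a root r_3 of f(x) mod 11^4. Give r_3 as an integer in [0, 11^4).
r_3 = 5827 (mod 14641)

Hensel's recurrence: r_{i+1} = r_i − f(r_i)·(f′(r_i))^{-1} mod 11^{i+2}, with f′(x) = 2x. Iterate:
  r_0 = 8 (mod 11)
  r_1 = 19 (mod 121)
  r_2 = 503 (mod 1331)
  r_3 = 5827 (mod 14641)
Final: r_3 = 5827, and one checks f(r_3) ≡ 0 mod 11^4.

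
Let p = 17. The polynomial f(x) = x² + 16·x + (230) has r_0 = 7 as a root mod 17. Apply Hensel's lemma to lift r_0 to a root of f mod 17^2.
r_1 = 177 (mod 289)

Hensel: r_{i+1} = r_i − f(r_i)·(f′(r_i))^{-1} mod 17^{i+2}, f′(x) = 2x + 16. Iterate:
  r_0 = 7 (mod 17)
  r_1 = 177 (mod 289)
Final: r = 177 satisfies f(r) ≡ 0 mod 17^2.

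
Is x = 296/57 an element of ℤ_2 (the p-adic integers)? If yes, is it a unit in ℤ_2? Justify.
x ∈ ℤ_2 but not a unit; v_2(x) = 3 > 0

ℤ_2 = {x ∈ ℚ_2 : v_2(x) ≥ 0} and ℤ_2^× = {x ∈ ℤ_2 : v_2(x) = 0}. Here v_2(296/57) = v_2(num) − v_2(den) = 3; compare against these criteria.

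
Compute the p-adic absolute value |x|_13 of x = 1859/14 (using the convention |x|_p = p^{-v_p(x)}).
|1859/14|_13 = 1/169

Step 1 — compute v_13(x) by factoring powers of 13 out of the numerator and denominator: v_13(1859/14) = 2. Step 2 — apply |x|_p = p^{-v_p(x)} = 13^{-2} = 1/169.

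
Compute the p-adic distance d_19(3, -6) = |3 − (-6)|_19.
d_19(3, -6) = 1

Step 1 — x − y = 3 − (-6) = 9. Step 2 — v_19(9) = 0 (factor: 9 = (19^0 · 9); the sign does not affect v_p). Step 3 — |x − y|_19 = 19^{0} = 1.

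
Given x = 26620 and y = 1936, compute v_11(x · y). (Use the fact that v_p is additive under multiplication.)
v_11(51536320) = 5

v_p(x) = 3 (factor: 26620 = 11^3 · 20); v_p(y) = 2 (factor: 1936 = 11^2 · 16). Additivity: v_p(xy) = v_p(x) + v_p(y) = 3 + 2 = 5. (Direct check: xy = 51536320 = 11^5 · (320).)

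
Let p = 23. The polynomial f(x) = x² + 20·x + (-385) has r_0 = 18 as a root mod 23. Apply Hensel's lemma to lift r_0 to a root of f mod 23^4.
r_3 = 192068 (mod 279841)

Hensel: r_{i+1} = r_i − f(r_i)·(f′(r_i))^{-1} mod 23^{i+2}, f′(x) = 2x + 20. Iterate:
  r_0 = 18 (mod 23)
  r_1 = 41 (mod 529)
  r_2 = 9563 (mod 12167)
  r_3 = 192068 (mod 279841)
Final: r = 192068 satisfies f(r) ≡ 0 mod 23^4.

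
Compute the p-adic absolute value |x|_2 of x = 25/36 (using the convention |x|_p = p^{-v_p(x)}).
|25/36|_2 = 4

Step 1 — compute v_2(x) by factoring powers of 2 out of the numerator and denominator: v_2(25/36) = -2. Step 2 — apply |x|_p = p^{-v_p(x)} = 2^{2} = 4.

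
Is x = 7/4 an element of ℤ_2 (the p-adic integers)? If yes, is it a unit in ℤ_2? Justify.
x ∉ ℤ_2 (v_2(x) = -2 < 0)

ℤ_2 = {x ∈ ℚ_2 : v_2(x) ≥ 0} and ℤ_2^× = {x ∈ ℤ_2 : v_2(x) = 0}. Here v_2(7/4) = v_2(num) − v_2(den) = -2; compare against these criteria.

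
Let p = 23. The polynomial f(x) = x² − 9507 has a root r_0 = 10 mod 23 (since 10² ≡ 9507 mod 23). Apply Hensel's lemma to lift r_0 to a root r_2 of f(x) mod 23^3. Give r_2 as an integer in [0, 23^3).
r_2 = 6220 (mod 12167)

Hensel's recurrence: r_{i+1} = r_i − f(r_i)·(f′(r_i))^{-1} mod 23^{i+2}, with f′(x) = 2x. Iterate:
  r_0 = 10 (mod 23)
  r_1 = 401 (mod 529)
  r_2 = 6220 (mod 12167)
Final: r_2 = 6220, and one checks f(r_2) ≡ 0 mod 23^3.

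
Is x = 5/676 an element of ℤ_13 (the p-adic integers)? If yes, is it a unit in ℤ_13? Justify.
x ∉ ℤ_13 (v_13(x) = -2 < 0)

ℤ_13 = {x ∈ ℚ_13 : v_13(x) ≥ 0} and ℤ_13^× = {x ∈ ℤ_13 : v_13(x) = 0}. Here v_13(5/676) = v_13(num) − v_13(den) = -2; compare against these criteria.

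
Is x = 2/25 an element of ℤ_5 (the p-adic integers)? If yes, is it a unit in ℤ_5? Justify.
x ∉ ℤ_5 (v_5(x) = -2 < 0)

ℤ_5 = {x ∈ ℚ_5 : v_5(x) ≥ 0} and ℤ_5^× = {x ∈ ℤ_5 : v_5(x) = 0}. Here v_5(2/25) = v_5(num) − v_5(den) = -2; compare against these criteria.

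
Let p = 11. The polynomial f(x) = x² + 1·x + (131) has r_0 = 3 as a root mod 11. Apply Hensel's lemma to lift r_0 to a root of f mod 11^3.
r_2 = 311 (mod 1331)

Hensel: r_{i+1} = r_i − f(r_i)·(f′(r_i))^{-1} mod 11^{i+2}, f′(x) = 2x + 1. Iterate:
  r_0 = 3 (mod 11)
  r_1 = 69 (mod 121)
  r_2 = 311 (mod 1331)
Final: r = 311 satisfies f(r) ≡ 0 mod 11^3.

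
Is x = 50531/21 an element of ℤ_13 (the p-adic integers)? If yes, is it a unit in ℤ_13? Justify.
x ∈ ℤ_13 but not a unit; v_13(x) = 3 > 0

ℤ_13 = {x ∈ ℚ_13 : v_13(x) ≥ 0} and ℤ_13^× = {x ∈ ℤ_13 : v_13(x) = 0}. Here v_13(50531/21) = v_13(num) − v_13(den) = 3; compare against these criteria.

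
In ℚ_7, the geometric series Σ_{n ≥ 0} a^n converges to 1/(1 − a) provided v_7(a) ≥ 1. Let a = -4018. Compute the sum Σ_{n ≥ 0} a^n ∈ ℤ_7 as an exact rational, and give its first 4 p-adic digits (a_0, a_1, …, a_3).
Σ a^n = 1/(1 − a) = 1/4019;  first 4 digits = (1, 0, 2, 2)

v_7(a) = 2 ≥ 1, so the series converges in ℤ_7 to 1/(1 − a) = 1/(1 − (-4018)) = 1/4019. Expand this rational in ℤ_7: compute digits iteratively via d_i = x_i mod 7, x_{i+1} = (x_i − d_i)/7. The first 4 digits are (1, 0, 2, 2).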